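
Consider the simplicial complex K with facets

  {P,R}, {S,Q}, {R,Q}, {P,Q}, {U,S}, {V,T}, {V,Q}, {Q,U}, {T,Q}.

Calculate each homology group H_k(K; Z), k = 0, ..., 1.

H_0 = Z,  H_1 = Z^3.

Order the vertices as P < Q < R < S < T < U < V. Listing each simplex with vertices in this order, K has dimension 1 with simplices:

  0-simplices (7): P, Q, R, S, T, U, V
  1-simplices (9): PQ, PR, QR, QS, QT, QU, QV, SU, TV

so the chain groups are C_0 ≅ Z^7, C_1 ≅ Z^9.

∂_1: C_1 → C_0 maps an edge to its endpoints' difference, ∂[p,q] = q − p. For instance
  ∂QS = S − Q.
The 7×9 boundary matrix has rank 6 and Smith normal form diag(1,1,1,1,1,1).

Now H_k = ker ∂_k / im ∂_{k+1}, so:

  H_0: rank C_0 − rank ∂_1 = 7 − 6 = 1, and the invariant factors of ∂_1 are all 1, so H_0 ≅ Z.
  H_1: rank ker ∂_1 − rank ∂_2 = (9 − 6) − 0 = 3, and there is no ∂_2, so H_1 ≅ Z^3.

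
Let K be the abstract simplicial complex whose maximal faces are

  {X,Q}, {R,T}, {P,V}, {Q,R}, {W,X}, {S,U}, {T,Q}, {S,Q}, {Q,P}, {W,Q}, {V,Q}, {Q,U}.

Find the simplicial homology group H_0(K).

H_0 = Z.

Take the total order P < Q < R < S < T < U < V < W < X on the vertex set. Then K (dimension 1) consists of the simplices:

  0-simplices (9): P, Q, R, S, T, U, V, W, X
  1-simplices (12): PQ, PV, QR, QS, QT, QU, QV, QW, QX, RT, SU, WX

Hence C_0 ≅ Z^9, C_1 ≅ Z^12.

∂_1: C_1 → C_0 is given by ∂[p,q] = [q] − [p]. For instance
  ∂QX = X − Q.
This gives a 9×12 integer matrix of rank 8; reducing to Smith normal form yields diagonal entries (1,1,1,1,1,1,1,1).

Now H_k = ker ∂_k / im ∂_{k+1}, so:

  H_0: rank C_0 − rank ∂_1 = 9 − 8 = 1, and the invariant factors of ∂_1 are all 1, so H_0 = Z.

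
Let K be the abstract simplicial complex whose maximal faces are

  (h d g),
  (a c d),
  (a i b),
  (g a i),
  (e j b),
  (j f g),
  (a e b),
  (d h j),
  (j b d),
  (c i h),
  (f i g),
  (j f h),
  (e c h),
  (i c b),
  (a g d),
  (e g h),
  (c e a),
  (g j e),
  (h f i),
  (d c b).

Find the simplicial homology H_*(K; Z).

H_0 = Z,  H_1 = Z ⊕ Z/2,  H_2 = 0.

K has 10 vertices, 30 edges, 20 triangles.
rank ∂_0 = 0, rank ∂_1 = 9 ⇒ b_0 = 10 − 0 − 9 = 1; all invariant factors of ∂_1 are 1 so no torsion. So H_0 ≅ Z.
rank ∂_1 = 9, rank ∂_2 = 20 ⇒ b_1 = 30 − 9 − 20 = 1; ∂_2 has invariant factor(s) [2] giving torsion. So H_1 ≅ Z ⊕ Z/2.
rank ∂_2 = 20, rank ∂_3 = 0 ⇒ b_2 = 20 − 20 − 0 = 0. So H_2 ≅ 0.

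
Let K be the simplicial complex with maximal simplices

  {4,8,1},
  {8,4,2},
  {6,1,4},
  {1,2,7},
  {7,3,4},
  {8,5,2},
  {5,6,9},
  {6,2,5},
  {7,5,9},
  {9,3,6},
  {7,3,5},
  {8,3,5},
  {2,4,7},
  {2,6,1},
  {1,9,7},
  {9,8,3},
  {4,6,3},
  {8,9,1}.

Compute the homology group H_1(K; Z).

Order the vertices as 1 < 2 < 3 < 4 < 5 < 6 < 7 < 8 < 9. Listing each simplex with vertices in this order, K has dimension 2 with simplices:

  0-simplices (9): [1], [2], [3], [4], [5], [6], [7], [8], [9]
  1-simplices (27): (27 of them)
  2-simplices (18): [1,2,6], [1,2,7], [1,4,6], [1,4,8], [1,7,9], [1,8,9], [2,4,7], [2,4,8], [2,5,6], [2,5,8], [3,4,6], [3,4,7], [3,5,7], [3,5,8], [3,6,9], [3,8,9], [5,6,9], [5,7,9]

Hence C_0 ≅ Z^9, C_1 ≅ Z^27, C_2 ≅ Z^18.

∂_1: C_1 → C_0 is given by ∂[p,q] = [q] − [p]. For instance
  ∂[7,9] = [9] − [7].
The resulting 9×27 matrix has rank 8, and its Smith normal form has invariant factors (1,1,1,1,1,1,1,1).

The boundary map ∂_2: C_2 → C_1 maps a triangle to the signed sum of its edges. For instance
  ∂[5,7,9] = [7,9] − [5,9] + [5,7],
  ∂[1,4,6] = [4,6] − [1,6] + [1,4].
This gives a 27×18 integer matrix of rank 18; reducing to Smith normal form yields diagonal entries (1,1,1,1,1,1,1,1,1,1,1,1,1,1,1,1,1,2).

Reading off H_k = ker ∂_k / im ∂_{k+1}:

  H_1: rank ker ∂_1 − rank ∂_2 = (27 − 8) − 18 = 1, and ∂_2 has invariant factor 2 > 1, so H_1 ≅ Z ⊕ Z_2.

(K is a triangulation of the Klein bottle.)

H_1 = Z ⊕ Z_2.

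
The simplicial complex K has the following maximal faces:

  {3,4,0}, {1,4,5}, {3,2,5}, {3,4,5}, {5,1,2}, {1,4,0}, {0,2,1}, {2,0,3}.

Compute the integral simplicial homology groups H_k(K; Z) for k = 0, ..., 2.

H_0 ≅ Z,  H_1 = 0,  H_2 ≅ Z.

K has 6 vertices, 12 edges, 8 triangles.
rank ∂_0 = 0, rank ∂_1 = 5 ⇒ b_0 = 6 − 0 − 5 = 1; all invariant factors of ∂_1 are 1 so no torsion. So H_0 = Z.
rank ∂_1 = 5, rank ∂_2 = 7 ⇒ b_1 = 12 − 5 − 7 = 0; all invariant factors of ∂_2 are 1 so no torsion. So H_1 = 0.
rank ∂_2 = 7, rank ∂_3 = 0 ⇒ b_2 = 8 − 7 − 0 = 1. So H_2 = Z.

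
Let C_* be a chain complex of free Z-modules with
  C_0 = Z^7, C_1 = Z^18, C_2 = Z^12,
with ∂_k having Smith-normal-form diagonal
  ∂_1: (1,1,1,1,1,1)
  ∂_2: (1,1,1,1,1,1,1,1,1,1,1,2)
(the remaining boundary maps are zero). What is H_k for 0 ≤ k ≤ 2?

H_0 = Z,  H_1 = Z/2Z,  H_2 = 0.

H_0: b_0 = 7 − 0 − 6 = 1; torsion from ∂_1 factors > 1: none. So H_0 = Z.
H_1: b_1 = 18 − 6 − 12 = 0; torsion from ∂_2 factors > 1: [2]. So H_1 = Z/2Z.
H_2: b_2 = 12 − 12 − 0 = 0; torsion from ∂_3 factors > 1: none. So H_2 = 0.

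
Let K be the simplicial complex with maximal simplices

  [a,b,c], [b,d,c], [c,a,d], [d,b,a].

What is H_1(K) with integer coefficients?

Fix the vertex order a < b < c < d and write every simplex with vertices in increasing order. Then dim K = 2 and the simplices of K are:

  0-simplices (4): a, b, c, d
  1-simplices (6): ab, ac, ad, bc, bd, cd
  2-simplices (4): abc, abd, acd, bcd

Hence C_0 ≅ Z^4, C_1 ≅ Z^6, C_2 ≅ Z^4.

The boundary map ∂_1: C_1 → C_0 sends each edge [p,q] (with p < q) to q − p. For instance
  ∂ac = c − a.
The resulting 4×6 matrix has rank 3, and its Smith normal form has invariant factors (1,1,1).

∂_2: C_2 → C_1 maps a triangle to the signed sum of its edges. For instance
  ∂bcd = cd − bd + bc,
  ∂abd = bd − ad + ab.
The 6×4 boundary matrix has rank 3 and Smith normal form diag(1,1,1).

Reading off H_k = ker ∂_k / im ∂_{k+1}:

  H_1: rank ker ∂_1 − rank ∂_2 = (6 − 3) − 3 = 0, and the invariant factors of ∂_2 are all 1, so H_1 = 0.

H_1 = 0.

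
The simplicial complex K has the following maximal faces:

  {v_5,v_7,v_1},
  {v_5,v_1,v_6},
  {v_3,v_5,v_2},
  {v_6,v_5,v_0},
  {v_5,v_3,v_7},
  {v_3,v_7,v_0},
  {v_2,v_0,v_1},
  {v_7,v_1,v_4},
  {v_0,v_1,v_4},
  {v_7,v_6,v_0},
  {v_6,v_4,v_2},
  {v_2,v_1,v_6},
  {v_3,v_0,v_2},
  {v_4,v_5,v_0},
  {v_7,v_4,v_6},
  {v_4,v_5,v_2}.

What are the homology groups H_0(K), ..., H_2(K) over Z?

Take the total order v_0 < v_1 < v_2 < v_3 < v_4 < v_5 < v_6 < v_7 on the vertex set. Then K (dimension 2) consists of the simplices:

  0-simplices (8): [v_0], [v_1], [v_2], [v_3], [v_4], [v_5], [v_6], [v_7]
  1-simplices (24): (24 of them)
  2-simplices (16): (16 of them)

Hence C_0 ≅ Z^8, C_1 ≅ Z^24, C_2 ≅ Z^16.

∂_1: C_1 → C_0 maps an edge to its endpoints' difference, ∂[p,q] = q − p.
The resulting 8×24 matrix has rank 7, and its Smith normal form has invariant factors (1,1,1,1,1,1,1).

Boundary ∂_2: C_2 → C_1 sends each 2-simplex [p,q,r] to [q,r] − [p,r] + [p,q]. For instance
  ∂[v_0,v_4,v_5] = [v_4,v_5] − [v_0,v_5] + [v_0,v_4],
  ∂[v_0,v_1,v_4] = [v_1,v_4] − [v_0,v_4] + [v_0,v_1].
This gives a 24×16 integer matrix of rank 15; reducing to Smith normal form yields diagonal entries (1,1,1,1,1,1,1,1,1,1,1,1,1,1,1).

From H_k ≅ ker(∂_k) / im(∂_{k+1}) we obtain:

  H_0: rank C_0 − rank ∂_1 = 8 − 7 = 1, and the invariant factors of ∂_1 are all 1, so H_0 = Z.
  H_1: rank ker ∂_1 − rank ∂_2 = (24 − 7) − 15 = 2, and the invariant factors of ∂_2 are all 1, so H_1 = Z^2.
  H_2: rank ker ∂_2 − rank ∂_3 = (16 − 15) − 0 = 1, and there is no ∂_3, so H_2 = Z.

(K is a triangulation of the torus T^2.)

H_0 = Z,  H_1 = Z^2,  H_2 = Z.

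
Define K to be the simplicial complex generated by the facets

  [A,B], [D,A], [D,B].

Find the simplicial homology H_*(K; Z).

Order the vertices as A < B < D. Listing each simplex with vertices in this order, K has dimension 1 with simplices:

  0-simplices (3): A, B, D
  1-simplices (3): AB, AD, BD

Hence C_0 ≅ Z^3, C_1 ≅ Z^3.

Boundary ∂_1: C_1 → C_0 sends each edge [p,q] (with p < q) to q − p. For instance
  ∂AB = B − A.
This gives a 3×3 integer matrix of rank 2; reducing to Smith normal form yields diagonal entries (1,1).

From H_k ≅ ker(∂_k) / im(∂_{k+1}) we obtain:

  H_0: rank C_0 − rank ∂_1 = 3 − 2 = 1, and the invariant factors of ∂_1 are all 1, so H_0 ≅ Z.
  H_1: rank ker ∂_1 − rank ∂_2 = (3 − 2) − 0 = 1, and there is no ∂_2, so H_1 ≅ Z.

As a check, the Euler characteristic is 3 − 3 = 0, which agrees with 1 − 1 = 0.
(K is a triangulation of the circle S^1.)

H_0 ≅ Z,  H_1 ≅ Z.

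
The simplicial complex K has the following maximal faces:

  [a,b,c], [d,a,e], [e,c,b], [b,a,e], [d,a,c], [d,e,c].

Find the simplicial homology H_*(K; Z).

H_0 = Z,  H_1 = 0,  H_2 = Z.

Take the total order a < b < c < d < e on the vertex set. Then K (dimension 2) consists of the simplices:

  0-simplices (5): a, b, c, d, e
  1-simplices (9): ab, ac, ad, ae, bc, be, cd, ce, de
  2-simplices (6): abc, abe, acd, ade, bce, cde

Hence C_0 ≅ Z^5, C_1 ≅ Z^9, C_2 ≅ Z^6.

∂_1: C_1 → C_0 maps an edge to its endpoints' difference, ∂[p,q] = q − p.
The resulting 5×9 matrix has rank 4, and its Smith normal form has invariant factors (1,1,1,1).

Boundary ∂_2: C_2 → C_1 sends each 2-simplex [p,q,r] to [q,r] − [p,r] + [p,q]. For instance
  ∂acd = cd − ad + ac,
  ∂abe = be − ae + ab.
The resulting 9×6 matrix has rank 5, and its Smith normal form has invariant factors (1,1,1,1,1).

Computing H_k = (kernel of ∂_k) / (image of ∂_{k+1}):

  H_0: rank C_0 − rank ∂_1 = 5 − 4 = 1, and the invariant factors of ∂_1 are all 1, so H_0 = Z.
  H_1: rank ker ∂_1 − rank ∂_2 = (9 − 4) − 5 = 0, and the invariant factors of ∂_2 are all 1, so H_1 = 0.
  H_2: rank ker ∂_2 − rank ∂_3 = (6 − 5) − 0 = 1, and there is no ∂_3, so H_2 = Z.

(K is a triangulation of the 2-sphere S^2.)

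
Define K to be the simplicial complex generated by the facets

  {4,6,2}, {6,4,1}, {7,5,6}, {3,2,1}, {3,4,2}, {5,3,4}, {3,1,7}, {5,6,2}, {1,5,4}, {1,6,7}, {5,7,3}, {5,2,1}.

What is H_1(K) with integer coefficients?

H_1 = Z_2.

Order the vertices as 1 < 2 < 3 < 4 < 5 < 6 < 7. Listing each simplex with vertices in this order, K has dimension 2 with simplices:

  0-simplices (7): [1], [2], [3], [4], [5], [6], [7]
  1-simplices (18): [1,2], [1,3], [1,4], [1,5], [1,6], [1,7], [2,3], [2,4], [2,5], [2,6], [3,4], [3,5], [3,7], [4,5], [4,6], [5,6], [5,7], [6,7]
  2-simplices (12): [1,2,3], [1,2,5], [1,3,7], [1,4,5], [1,4,6], [1,6,7], [2,3,4], [2,4,6], [2,5,6], [3,4,5], [3,5,7], [5,6,7]

giving chain groups C_0 ≅ Z^7, C_1 ≅ Z^18, C_2 ≅ Z^12.

Boundary ∂_1: C_1 → C_0 maps an edge to its endpoints' difference, ∂[p,q] = q − p. For instance
  ∂[6,7] = [7] − [6].
The 7×18 boundary matrix has rank 6 and Smith normal form diag(1,1,1,1,1,1).

∂_2: C_2 → C_1 acts by ∂[p,q,r] = [q,r] − [p,r] + [p,q]. For instance
  ∂[1,4,6] = [4,6] − [1,6] + [1,4],
  ∂[5,6,7] = [6,7] − [5,7] + [5,6].
This gives a 18×12 integer matrix of rank 12; reducing to Smith normal form yields diagonal entries (1,1,1,1,1,1,1,1,1,1,1,2).

Computing H_k = (kernel of ∂_k) / (image of ∂_{k+1}):

  H_1: rank ker ∂_1 − rank ∂_2 = (18 − 6) − 12 = 0, and ∂_2 has invariant factor 2 > 1, so H_1 ≅ Z_2.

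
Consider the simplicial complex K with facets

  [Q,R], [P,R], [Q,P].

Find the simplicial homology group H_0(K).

Order the vertices as P < Q < R. Listing each simplex with vertices in this order, K has dimension 1 with simplices:

  0-simplices (3): P, Q, R
  1-simplices (3): PQ, PR, QR

so the chain groups are C_0 ≅ Z^3, C_1 ≅ Z^3.

The boundary map ∂_1: C_1 → C_0 sends each edge [p,q] (with p < q) to q − p. For instance
  ∂PR = R − P.
The 3×3 boundary matrix has rank 2 and Smith normal form diag(1,1).

Computing H_k = (kernel of ∂_k) / (image of ∂_{k+1}):

  H_0: rank C_0 − rank ∂_1 = 3 − 2 = 1, and the invariant factors of ∂_1 are all 1, so H_0 = Z.

(K is a triangulation of the circle S^1.)

H_0 ≅ Z.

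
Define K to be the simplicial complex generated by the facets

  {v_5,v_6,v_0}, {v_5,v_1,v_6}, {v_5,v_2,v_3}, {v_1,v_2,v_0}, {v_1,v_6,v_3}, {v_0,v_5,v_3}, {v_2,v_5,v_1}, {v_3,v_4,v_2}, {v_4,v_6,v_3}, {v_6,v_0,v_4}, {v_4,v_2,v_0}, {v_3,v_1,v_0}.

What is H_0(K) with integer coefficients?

Fix the vertex order v_0 < v_1 < v_2 < v_3 < v_4 < v_5 < v_6 and write every simplex with vertices in increasing order. Then dim K = 2 and the simplices of K are:

  0-simplices (7): [v_0], [v_1], [v_2], [v_3], [v_4], [v_5], [v_6]
  1-simplices (18): (18 of them)
  2-simplices (12): (12 of them)

giving chain groups C_0 ≅ Z^7, C_1 ≅ Z^18, C_2 ≅ Z^12.

Boundary ∂_1: C_1 → C_0 is given by ∂[p,q] = [q] − [p]. For instance
  ∂[v_4,v_6] = [v_6] − [v_4].
The resulting 7×18 matrix has rank 6, and its Smith normal form has invariant factors (1,1,1,1,1,1).

Boundary ∂_2: C_2 → C_1 sends each 2-simplex [p,q,r] to [q,r] − [p,r] + [p,q]. For instance
  ∂[v_0,v_1,v_3] = [v_1,v_3] − [v_0,v_3] + [v_0,v_1],
  ∂[v_2,v_3,v_5] = [v_3,v_5] − [v_2,v_5] + [v_2,v_3].
The 18×12 boundary matrix has rank 12 and Smith normal form diag(1,1,1,1,1,1,1,1,1,1,1,2).

Reading off H_k = ker ∂_k / im ∂_{k+1}:

  H_0: rank C_0 − rank ∂_1 = 7 − 6 = 1, and the invariant factors of ∂_1 are all 1, so H_0 = Z.

H_0 ≅ Z.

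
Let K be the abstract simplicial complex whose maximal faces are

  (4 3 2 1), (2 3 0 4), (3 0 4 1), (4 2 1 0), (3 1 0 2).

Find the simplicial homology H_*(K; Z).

Order the vertices as 0 < 1 < 2 < 3 < 4. Listing each simplex with vertices in this order, K has dimension 3 with simplices:

  0-simplices (5): [0], [1], [2], [3], [4]
  1-simplices (10): [0,1], [0,2], [0,3], [0,4], [1,2], [1,3], [1,4], [2,3], [2,4], [3,4]
  2-simplices (10): [0,1,2], [0,1,3], [0,1,4], [0,2,3], [0,2,4], [0,3,4], [1,2,3], [1,2,4], [1,3,4], [2,3,4]
  3-simplices (5): [0,1,2,3], [0,1,2,4], [0,1,3,4], [0,2,3,4], [1,2,3,4]

giving chain groups C_0 ≅ Z^5, C_1 ≅ Z^10, C_2 ≅ Z^10, C_3 ≅ Z^5.

Boundary ∂_1: C_1 → C_0 is given by ∂[p,q] = [q] − [p].
This gives a 5×10 integer matrix of rank 4; reducing to Smith normal form yields diagonal entries (1,1,1,1).

The boundary map ∂_2: C_2 → C_1 sends each 2-simplex [p,q,r] to [q,r] − [p,r] + [p,q]. For instance
  ∂[0,3,4] = [3,4] − [0,4] + [0,3],
  ∂[2,3,4] = [3,4] − [2,4] + [2,3].
The 10×10 boundary matrix has rank 6 and Smith normal form diag(1,1,1,1,1,1).

The boundary map ∂_3: C_3 → C_2 sends each 3-simplex σ to the alternating sum Σ_i (−1)^i (σ with its i-th vertex removed). For instance
  ∂[0,2,3,4] = [2,3,4] − [0,3,4] + [0,2,4] − [0,2,3],
  ∂[0,1,2,4] = [1,2,4] − [0,2,4] + [0,1,4] − [0,1,2].
This gives a 10×5 integer matrix of rank 4; reducing to Smith normal form yields diagonal entries (1,1,1,1).

Now H_k = ker ∂_k / im ∂_{k+1}, so:

  H_0: rank C_0 − rank ∂_1 = 5 − 4 = 1, and the invariant factors of ∂_1 are all 1, so H_0 = Z.
  H_1: rank ker ∂_1 − rank ∂_2 = (10 − 4) − 6 = 0, and the invariant factors of ∂_2 are all 1, so H_1 = 0.
  H_2: rank ker ∂_2 − rank ∂_3 = (10 − 6) − 4 = 0, and the invariant factors of ∂_3 are all 1, so H_2 = 0.
  H_3: rank ker ∂_3 − rank ∂_4 = (5 − 4) − 0 = 1, and there is no ∂_4, so H_3 = Z.

H_0 ≅ Z,  H_1 = 0,  H_2 = 0,  H_3 ≅ Z.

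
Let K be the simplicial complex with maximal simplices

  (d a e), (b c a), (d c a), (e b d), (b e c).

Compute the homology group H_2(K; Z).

K has 5 vertices, 10 edges, 5 triangles.
rank ∂_2 = 5, rank ∂_3 = 0 ⇒ b_2 = 5 − 5 − 0 = 0. So H_2 ≅ 0.

H_2 = 0.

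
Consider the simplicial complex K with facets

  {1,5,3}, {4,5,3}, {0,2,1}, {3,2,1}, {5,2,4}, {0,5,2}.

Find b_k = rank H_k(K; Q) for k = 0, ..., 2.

Fix the vertex order 0 < 1 < 2 < 3 < 4 < 5 and write every simplex with vertices in increasing order. Then dim K = 2 and the simplices of K are:

  0-simplices (6): [0], [1], [2], [3], [4], [5]
  1-simplices (12): [0,1], [0,2], [0,5], [1,2], [1,3], [1,5], [2,3], [2,4], [2,5], [3,4], [3,5], [4,5]
  2-simplices (6): [0,1,2], [0,2,5], [1,2,3], [1,3,5], [2,4,5], [3,4,5]

so the chain groups are C_0 ≅ Z^6, C_1 ≅ Z^12, C_2 ≅ Z^6.

Boundary ∂_1: C_1 → C_0 sends each edge [p,q] (with p < q) to q − p. For instance
  ∂[3,5] = [5] − [3].
The 6×12 boundary matrix has rank 5 and Smith normal form diag(1,1,1,1,1).

∂_2: C_2 → C_1 maps a triangle to the signed sum of its edges. For instance
  ∂[0,2,5] = [2,5] − [0,5] + [0,2],
  ∂[1,2,3] = [2,3] − [1,3] + [1,2].
This gives a 12×6 integer matrix of rank 6; reducing to Smith normal form yields diagonal entries (1,1,1,1,1,1).

Now H_k = ker ∂_k / im ∂_{k+1}, so:

  H_0: rank C_0 − rank ∂_1 = 6 − 5 = 1, and the invariant factors of ∂_1 are all 1, so H_0 ≅ Z.
  H_1: rank ker ∂_1 − rank ∂_2 = (12 − 5) − 6 = 1, and the invariant factors of ∂_2 are all 1, so H_1 ≅ Z.
  H_2: rank ker ∂_2 − rank ∂_3 = (6 − 6) − 0 = 0, and there is no ∂_3, so H_2 ≅ 0.

Hence the Betti numbers are b_0 = 1, b_1 = 1, b_2 = 0.

b_0 = 1, b_1 = 1, b_2 = 0.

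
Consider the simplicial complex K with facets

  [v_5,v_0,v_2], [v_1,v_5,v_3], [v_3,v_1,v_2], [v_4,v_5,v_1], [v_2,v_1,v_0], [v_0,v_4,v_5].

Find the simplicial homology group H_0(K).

Take the total order v_0 < v_1 < v_2 < v_3 < v_4 < v_5 on the vertex set. Then K (dimension 2) consists of the simplices:

  0-simplices (6): [v_0], [v_1], [v_2], [v_3], [v_4], [v_5]
  1-simplices (12): [v_0,v_1], [v_0,v_2], [v_0,v_4], [v_0,v_5], [v_1,v_2], [v_1,v_3], [v_1,v_4], [v_1,v_5], [v_2,v_3], [v_2,v_5], [v_3,v_5], [v_4,v_5]
  2-simplices (6): [v_0,v_1,v_2], [v_0,v_2,v_5], [v_0,v_4,v_5], [v_1,v_2,v_3], [v_1,v_3,v_5], [v_1,v_4,v_5]

so the chain groups are C_0 ≅ Z^6, C_1 ≅ Z^12, C_2 ≅ Z^6.

Boundary ∂_1: C_1 → C_0 is given by ∂[p,q] = [q] − [p]. For instance
  ∂[v_3,v_5] = [v_5] − [v_3].
As a 6×12 matrix over Z this has rank 5, with invariant factors (1,1,1,1,1).

∂_2: C_2 → C_1 maps a triangle to the signed sum of its edges. For instance
  ∂[v_0,v_1,v_2] = [v_1,v_2] − [v_0,v_2] + [v_0,v_1],
  ∂[v_1,v_2,v_3] = [v_2,v_3] − [v_1,v_3] + [v_1,v_2].
As a 12×6 matrix over Z this has rank 6, with invariant factors (1,1,1,1,1,1).

From H_k ≅ ker(∂_k) / im(∂_{k+1}) we obtain:

  H_0: rank C_0 − rank ∂_1 = 6 − 5 = 1, and the invariant factors of ∂_1 are all 1, so H_0 = Z.

H_0 ≅ Z.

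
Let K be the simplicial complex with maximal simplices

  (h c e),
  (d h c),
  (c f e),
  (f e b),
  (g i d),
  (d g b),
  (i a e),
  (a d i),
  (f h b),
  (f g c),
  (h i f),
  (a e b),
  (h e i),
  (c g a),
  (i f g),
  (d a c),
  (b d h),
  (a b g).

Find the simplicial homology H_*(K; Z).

K has 9 vertices, 27 edges, 18 triangles.
rank ∂_0 = 0, rank ∂_1 = 8 ⇒ b_0 = 9 − 0 − 8 = 1; all invariant factors of ∂_1 are 1 so no torsion. So H_0 = Z.
rank ∂_1 = 8, rank ∂_2 = 18 ⇒ b_1 = 27 − 8 − 18 = 1; ∂_2 has invariant factor(s) [2] giving torsion. So H_1 = Z ⊕ Z_2.
rank ∂_2 = 18, rank ∂_3 = 0 ⇒ b_2 = 18 − 18 − 0 = 0. So H_2 = 0.

H_0 = Z,  H_1 = Z ⊕ Z_2,  H_2 = 0.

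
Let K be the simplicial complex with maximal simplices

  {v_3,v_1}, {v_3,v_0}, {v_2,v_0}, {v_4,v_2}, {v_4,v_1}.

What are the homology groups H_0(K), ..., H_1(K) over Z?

Fix the vertex order v_0 < v_1 < v_2 < v_3 < v_4 and write every simplex with vertices in increasing order. Then dim K = 1 and the simplices of K are:

  0-simplices (5): [v_0], [v_1], [v_2], [v_3], [v_4]
  1-simplices (5): [v_0,v_2], [v_0,v_3], [v_1,v_3], [v_1,v_4], [v_2,v_4]

giving chain groups C_0 ≅ Z^5, C_1 ≅ Z^5.

The boundary map ∂_1: C_1 → C_0 maps an edge to its endpoints' difference, ∂[p,q] = q − p. For instance
  ∂[v_0,v_3] = [v_3] − [v_0].
As a 5×5 matrix over Z this has rank 4, with invariant factors (1,1,1,1).

From H_k ≅ ker(∂_k) / im(∂_{k+1}) we obtain:

  H_0: rank C_0 − rank ∂_1 = 5 − 4 = 1, and the invariant factors of ∂_1 are all 1, so H_0 = Z.
  H_1: rank ker ∂_1 − rank ∂_2 = (5 − 4) − 0 = 1, and there is no ∂_2, so H_1 = Z.

As a check, the Euler characteristic is 5 − 5 = 0, which agrees with 1 − 1 = 0.

H_0 = Z,  H_1 = Z.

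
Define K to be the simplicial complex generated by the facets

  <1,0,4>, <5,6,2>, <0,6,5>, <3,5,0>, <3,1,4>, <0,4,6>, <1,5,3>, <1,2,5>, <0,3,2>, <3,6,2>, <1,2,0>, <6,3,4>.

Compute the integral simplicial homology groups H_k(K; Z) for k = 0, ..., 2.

H_0 ≅ Z,  H_1 ≅ Z/2Z,  H_2 = 0.

Fix the vertex order 0 < 1 < 2 < 3 < 4 < 5 < 6 and write every simplex with vertices in increasing order. Then dim K = 2 and the simplices of K are:

  0-simplices (7): [0], [1], [2], [3], [4], [5], [6]
  1-simplices (18): [0,1], [0,2], [0,3], [0,4], [0,5], [0,6], [1,2], [1,3], [1,4], [1,5], [2,3], [2,5], [2,6], [3,4], [3,5], [3,6], [4,6], [5,6]
  2-simplices (12): [0,1,2], [0,1,4], [0,2,3], [0,3,5], [0,4,6], [0,5,6], [1,2,5], [1,3,4], [1,3,5], [2,3,6], [2,5,6], [3,4,6]

giving chain groups C_0 ≅ Z^7, C_1 ≅ Z^18, C_2 ≅ Z^12.

∂_1: C_1 → C_0 is given by ∂[p,q] = [q] − [p]. For instance
  ∂[0,2] = [2] − [0].
The 7×18 boundary matrix has rank 6 and Smith normal form diag(1,1,1,1,1,1).

∂_2: C_2 → C_1 sends each 2-simplex [p,q,r] to [q,r] − [p,r] + [p,q]. For instance
  ∂[1,3,5] = [3,5] − [1,5] + [1,3],
  ∂[2,3,6] = [3,6] − [2,6] + [2,3].
The resulting 18×12 matrix has rank 12, and its Smith normal form has invariant factors (1,1,1,1,1,1,1,1,1,1,1,2).

From H_k ≅ ker(∂_k) / im(∂_{k+1}) we obtain:

  H_0: rank C_0 − rank ∂_1 = 7 − 6 = 1, and the invariant factors of ∂_1 are all 1, so H_0 = Z.
  H_1: rank ker ∂_1 − rank ∂_2 = (18 − 6) − 12 = 0, and ∂_2 has invariant factor 2 > 1, so H_1 = Z/2Z.
  H_2: rank ker ∂_2 − rank ∂_3 = (12 − 12) − 0 = 0, and there is no ∂_3, so H_2 = 0.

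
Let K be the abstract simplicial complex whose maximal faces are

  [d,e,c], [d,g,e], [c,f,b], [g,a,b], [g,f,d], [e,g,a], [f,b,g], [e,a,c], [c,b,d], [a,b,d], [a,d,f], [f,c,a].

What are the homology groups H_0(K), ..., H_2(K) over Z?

H_0 = Z,  H_1 = Z/2,  H_2 = 0.

Take the total order a < b < c < d < e < f < g on the vertex set. Then K (dimension 2) consists of the simplices:

  0-simplices (7): a, b, c, d, e, f, g
  1-simplices (18): ab, ac, ad, ae, af, ag, bc, bd, bf, bg, cd, ce, cf, de, df, dg, eg, fg
  2-simplices (12): abd, abg, ace, acf, adf, aeg, bcd, bcf, bfg, cde, deg, dfg

giving chain groups C_0 ≅ Z^7, C_1 ≅ Z^18, C_2 ≅ Z^12.

∂_1: C_1 → C_0 is given by ∂[p,q] = [q] − [p].
The 7×18 boundary matrix has rank 6 and Smith normal form diag(1,1,1,1,1,1).

Boundary ∂_2: C_2 → C_1 acts by ∂[p,q,r] = [q,r] − [p,r] + [p,q]. For instance
  ∂acf = cf − af + ac,
  ∂deg = eg − dg + de.
This gives a 18×12 integer matrix of rank 12; reducing to Smith normal form yields diagonal entries (1,1,1,1,1,1,1,1,1,1,1,2).

From H_k ≅ ker(∂_k) / im(∂_{k+1}) we obtain:

  H_0: rank C_0 − rank ∂_1 = 7 − 6 = 1, and the invariant factors of ∂_1 are all 1, so H_0 ≅ Z.
  H_1: rank ker ∂_1 − rank ∂_2 = (18 − 6) − 12 = 0, and ∂_2 has invariant factor 2 > 1, so H_1 ≅ Z/2.
  H_2: rank ker ∂_2 − rank ∂_3 = (12 − 12) − 0 = 0, and there is no ∂_3, so H_2 ≅ 0.

As a check, the Euler characteristic is 7 − 18 + 12 = 1, which agrees with 1 − 0 + 0 = 1.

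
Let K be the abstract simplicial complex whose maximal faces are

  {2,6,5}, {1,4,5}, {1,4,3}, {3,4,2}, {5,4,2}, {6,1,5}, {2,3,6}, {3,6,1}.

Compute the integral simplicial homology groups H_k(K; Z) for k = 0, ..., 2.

Order the vertices as 1 < 2 < 3 < 4 < 5 < 6. Listing each simplex with vertices in this order, K has dimension 2 with simplices:

  0-simplices (6): [1], [2], [3], [4], [5], [6]
  1-simplices (12): [1,3], [1,4], [1,5], [1,6], [2,3], [2,4], [2,5], [2,6], [3,4], [3,6], [4,5], [5,6]
  2-simplices (8): [1,3,4], [1,3,6], [1,4,5], [1,5,6], [2,3,4], [2,3,6], [2,4,5], [2,5,6]

so the chain groups are C_0 ≅ Z^6, C_1 ≅ Z^12, C_2 ≅ Z^8.

Boundary ∂_1: C_1 → C_0 sends each edge [p,q] (with p < q) to q − p. For instance
  ∂[1,6] = [6] − [1].
The 6×12 boundary matrix has rank 5 and Smith normal form diag(1,1,1,1,1).

The boundary map ∂_2: C_2 → C_1 acts by ∂[p,q,r] = [q,r] − [p,r] + [p,q]. For instance
  ∂[1,3,4] = [3,4] − [1,4] + [1,3],
  ∂[2,5,6] = [5,6] − [2,6] + [2,5].
As a 12×8 matrix over Z this has rank 7, with invariant factors (1,1,1,1,1,1,1).

Now H_k = ker ∂_k / im ∂_{k+1}, so:

  H_0: rank C_0 − rank ∂_1 = 6 − 5 = 1, and the invariant factors of ∂_1 are all 1, so H_0 ≅ Z.
  H_1: rank ker ∂_1 − rank ∂_2 = (12 − 5) − 7 = 0, and the invariant factors of ∂_2 are all 1, so H_1 ≅ 0.
  H_2: rank ker ∂_2 − rank ∂_3 = (8 − 7) − 0 = 1, and there is no ∂_3, so H_2 ≅ Z.

As a check, the Euler characteristic is 6 − 12 + 8 = 2, which agrees with 1 − 0 + 1 = 2.

H_0 = Z,  H_1 = 0,  H_2 = Z.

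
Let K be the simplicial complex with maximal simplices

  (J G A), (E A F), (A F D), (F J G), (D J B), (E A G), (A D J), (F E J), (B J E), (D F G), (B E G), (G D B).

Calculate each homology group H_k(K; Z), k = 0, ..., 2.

H_0 ≅ Z,  H_1 ≅ Z/2,  H_2 = 0.

We work with the vertex ordering A < B < D < E < F < G < J. The simplices of K, each written with vertices in increasing order, are:

  0-simplices (7): A, B, D, E, F, G, J
  1-simplices (18): AD, AE, AF, AG, AJ, BD, BE, BG, BJ, DF, DG, DJ, EF, EG, EJ, FG, FJ, GJ
  2-simplices (12): ADF, ADJ, AEF, AEG, AGJ, BDG, BDJ, BEG, BEJ, DFG, EFJ, FGJ

Hence C_0 ≅ Z^7, C_1 ≅ Z^18, C_2 ≅ Z^12.

Boundary ∂_1: C_1 → C_0 is given by ∂[p,q] = [q] − [p].
The 7×18 boundary matrix has rank 6 and Smith normal form diag(1,1,1,1,1,1).

The boundary map ∂_2: C_2 → C_1 maps a triangle to the signed sum of its edges. For instance
  ∂ADF = DF − AF + AD,
  ∂BDJ = DJ − BJ + BD.
This gives a 18×12 integer matrix of rank 12; reducing to Smith normal form yields diagonal entries (1,1,1,1,1,1,1,1,1,1,1,2).

Now H_k = ker ∂_k / im ∂_{k+1}, so:

  H_0: rank C_0 − rank ∂_1 = 7 − 6 = 1, and the invariant factors of ∂_1 are all 1, so H_0 ≅ Z.
  H_1: rank ker ∂_1 − rank ∂_2 = (18 − 6) − 12 = 0, and ∂_2 has invariant factor 2 > 1, so H_1 ≅ Z/2.
  H_2: rank ker ∂_2 − rank ∂_3 = (12 − 12) − 0 = 0, and there is no ∂_3, so H_2 ≅ 0.

As a check, the Euler characteristic is 7 − 18 + 12 = 1, which agrees with 1 − 0 + 0 = 1.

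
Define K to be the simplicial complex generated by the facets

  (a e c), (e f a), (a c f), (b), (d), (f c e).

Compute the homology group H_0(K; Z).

H_0 ≅ Z^3.

Take the total order a < b < c < d < e < f on the vertex set. Then K (dimension 2) consists of the simplices:

  0-simplices (6): a, b, c, d, e, f
  1-simplices (6): ac, ae, af, ce, cf, ef
  2-simplices (4): ace, acf, aef, cef

so the chain groups are C_0 ≅ Z^6, C_1 ≅ Z^6, C_2 ≅ Z^4.

∂_1: C_1 → C_0 sends each edge [p,q] (with p < q) to q − p.
The resulting 6×6 matrix has rank 3, and its Smith normal form has invariant factors (1,1,1).

Boundary ∂_2: C_2 → C_1 maps a triangle to the signed sum of its edges. For instance
  ∂acf = cf − af + ac,
  ∂cef = ef − cf + ce.
As a 6×4 matrix over Z this has rank 3, with invariant factors (1,1,1).

From H_k ≅ ker(∂_k) / im(∂_{k+1}) we obtain:

  H_0: rank C_0 − rank ∂_1 = 6 − 3 = 3, and the invariant factors of ∂_1 are all 1, so H_0 ≅ Z^3.

(K is a triangulation of the disjoint union of the 2-sphere S^2 and a set of 2 points.)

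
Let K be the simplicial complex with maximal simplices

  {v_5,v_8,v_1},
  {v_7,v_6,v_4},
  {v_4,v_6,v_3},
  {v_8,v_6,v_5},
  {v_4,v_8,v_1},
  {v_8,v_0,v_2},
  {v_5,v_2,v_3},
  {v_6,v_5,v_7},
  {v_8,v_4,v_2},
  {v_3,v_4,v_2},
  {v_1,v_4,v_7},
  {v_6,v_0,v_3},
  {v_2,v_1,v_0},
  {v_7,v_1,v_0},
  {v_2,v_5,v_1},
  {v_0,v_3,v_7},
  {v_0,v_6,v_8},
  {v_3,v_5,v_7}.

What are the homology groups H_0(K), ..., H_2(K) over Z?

Fix the vertex order v_0 < v_1 < v_2 < v_3 < v_4 < v_5 < v_6 < v_7 < v_8 and write every simplex with vertices in increasing order. Then dim K = 2 and the simplices of K are:

  0-simplices (9): [v_0], [v_1], [v_2], [v_3], [v_4], [v_5], [v_6], [v_7], [v_8]
  1-simplices (27): (27 of them)
  2-simplices (18): (18 of them)

so the chain groups are C_0 ≅ Z^9, C_1 ≅ Z^27, C_2 ≅ Z^18.

Boundary ∂_1: C_1 → C_0 maps an edge to its endpoints' difference, ∂[p,q] = q − p. For instance
  ∂[v_0,v_1] = [v_1] − [v_0].
As a 9×27 matrix over Z this has rank 8, with invariant factors (1,1,1,1,1,1,1,1).

Boundary ∂_2: C_2 → C_1 sends each 2-simplex [p,q,r] to [q,r] − [p,r] + [p,q]. For instance
  ∂[v_0,v_3,v_7] = [v_3,v_7] − [v_0,v_7] + [v_0,v_3],
  ∂[v_0,v_1,v_7] = [v_1,v_7] − [v_0,v_7] + [v_0,v_1].
As a 27×18 matrix over Z this has rank 18, with invariant factors (1,1,1,1,1,1,1,1,1,1,1,1,1,1,1,1,1,2).

Reading off H_k = ker ∂_k / im ∂_{k+1}:

  H_0: rank C_0 − rank ∂_1 = 9 − 8 = 1, and the invariant factors of ∂_1 are all 1, so H_0 ≅ Z.
  H_1: rank ker ∂_1 − rank ∂_2 = (27 − 8) − 18 = 1, and ∂_2 has invariant factor 2 > 1, so H_1 ≅ Z ⊕ Z_2.
  H_2: rank ker ∂_2 − rank ∂_3 = (18 − 18) − 0 = 0, and there is no ∂_3, so H_2 ≅ 0.

(K is a triangulation of the Klein bottle.)

H_0 ≅ Z,  H_1 ≅ Z ⊕ Z_2,  H_2 = 0.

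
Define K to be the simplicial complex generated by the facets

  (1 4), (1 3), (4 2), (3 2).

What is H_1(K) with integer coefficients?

H_1 = Z.

We work with the vertex ordering 1 < 2 < 3 < 4. The simplices of K, each written with vertices in increasing order, are:

  0-simplices (4): [1], [2], [3], [4]
  1-simplices (4): [1,3], [1,4], [2,3], [2,4]

so the chain groups are C_0 ≅ Z^4, C_1 ≅ Z^4.

Boundary ∂_1: C_1 → C_0 is given by ∂[p,q] = [q] − [p].
As a 4×4 matrix over Z this has rank 3, with invariant factors (1,1,1).

Now H_k = ker ∂_k / im ∂_{k+1}, so:

  H_1: rank ker ∂_1 − rank ∂_2 = (4 − 3) − 0 = 1, and there is no ∂_2, so H_1 = Z.

(K is a triangulation of the circle S^1.)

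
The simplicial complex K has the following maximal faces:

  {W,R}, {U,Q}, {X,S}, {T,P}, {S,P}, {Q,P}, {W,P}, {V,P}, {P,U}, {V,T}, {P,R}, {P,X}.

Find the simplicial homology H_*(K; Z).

H_0 ≅ Z,  H_1 ≅ Z^4.

Order the vertices as P < Q < R < S < T < U < V < W < X. Listing each simplex with vertices in this order, K has dimension 1 with simplices:

  0-simplices (9): P, Q, R, S, T, U, V, W, X
  1-simplices (12): PQ, PR, PS, PT, PU, PV, PW, PX, QU, RW, SX, TV

giving chain groups C_0 ≅ Z^9, C_1 ≅ Z^12.

∂_1: C_1 → C_0 maps an edge to its endpoints' difference, ∂[p,q] = q − p. For instance
  ∂QU = U − Q.
The 9×12 boundary matrix has rank 8 and Smith normal form diag(1,1,1,1,1,1,1,1).

Now H_k = ker ∂_k / im ∂_{k+1}, so:

  H_0: rank C_0 − rank ∂_1 = 9 − 8 = 1, and the invariant factors of ∂_1 are all 1, so H_0 ≅ Z.
  H_1: rank ker ∂_1 − rank ∂_2 = (12 − 8) − 0 = 4, and there is no ∂_2, so H_1 ≅ Z^4.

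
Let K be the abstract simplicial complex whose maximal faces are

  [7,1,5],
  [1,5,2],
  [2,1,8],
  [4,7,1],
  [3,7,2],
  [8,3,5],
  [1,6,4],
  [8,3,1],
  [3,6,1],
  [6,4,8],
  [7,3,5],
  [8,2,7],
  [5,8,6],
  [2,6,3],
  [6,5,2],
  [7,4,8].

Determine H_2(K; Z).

H_2 = Z.

Order the vertices as 1 < 2 < 3 < 4 < 5 < 6 < 7 < 8. Listing each simplex with vertices in this order, K has dimension 2 with simplices:

  0-simplices (8): [1], [2], [3], [4], [5], [6], [7], [8]
  1-simplices (24): (24 of them)
  2-simplices (16): [1,2,5], [1,2,8], [1,3,6], [1,3,8], [1,4,6], [1,4,7], [1,5,7], [2,3,6], [2,3,7], [2,5,6], [2,7,8], [3,5,7], [3,5,8], [4,6,8], [4,7,8], [5,6,8]

so the chain groups are C_0 ≅ Z^8, C_1 ≅ Z^24, C_2 ≅ Z^16.

The boundary map ∂_1: C_1 → C_0 maps an edge to its endpoints' difference, ∂[p,q] = q − p.
As a 8×24 matrix over Z this has rank 7, with invariant factors (1,1,1,1,1,1,1).

Boundary ∂_2: C_2 → C_1 maps a triangle to the signed sum of its edges. For instance
  ∂[2,7,8] = [7,8] − [2,8] + [2,7],
  ∂[1,3,6] = [3,6] − [1,6] + [1,3].
As a 24×16 matrix over Z this has rank 15, with invariant factors (1,1,1,1,1,1,1,1,1,1,1,1,1,1,1).

Now H_k = ker ∂_k / im ∂_{k+1}, so:

  H_2: rank ker ∂_2 − rank ∂_3 = (16 − 15) − 0 = 1, and there is no ∂_3, so H_2 ≅ Z.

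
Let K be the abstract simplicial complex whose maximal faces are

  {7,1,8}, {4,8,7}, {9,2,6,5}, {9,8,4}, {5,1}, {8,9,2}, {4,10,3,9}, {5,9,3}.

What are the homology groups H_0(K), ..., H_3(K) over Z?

Fix the vertex order 1 < 2 < 3 < 4 < 5 < 6 < 7 < 8 < 9 < 10 and write every simplex with vertices in increasing order. Then dim K = 3 and the simplices of K are:

  0-simplices (10): [1], [2], [3], [4], [5], [6], [7], [8], [9], [10]
  1-simplices (21): [1,5], [1,7], [1,8], [2,5], [2,6], [2,8], [2,9], [3,4], [3,5], [3,9], [3,10], [4,7], [4,8], [4,9], [4,10], [5,6], [5,9], [6,9], [7,8], [8,9], [9,10]
  2-simplices (13): [1,7,8], [2,5,6], [2,5,9], [2,6,9], [2,8,9], [3,4,9], [3,4,10], [3,5,9], [3,9,10], [4,7,8], [4,8,9], [4,9,10], [5,6,9]
  3-simplices (2): [2,5,6,9], [3,4,9,10]

Hence C_0 ≅ Z^10, C_1 ≅ Z^21, C_2 ≅ Z^13, C_3 ≅ Z^2.

The boundary map ∂_1: C_1 → C_0 is given by ∂[p,q] = [q] − [p]. For instance
  ∂[3,5] = [5] − [3].
This gives a 10×21 integer matrix of rank 9; reducing to Smith normal form yields diagonal entries (1,1,1,1,1,1,1,1,1).

Boundary ∂_2: C_2 → C_1 acts by ∂[p,q,r] = [q,r] − [p,r] + [p,q]. For instance
  ∂[5,6,9] = [6,9] − [5,9] + [5,6],
  ∂[3,5,9] = [5,9] − [3,9] + [3,5].
This gives a 21×13 integer matrix of rank 11; reducing to Smith normal form yields diagonal entries (1,1,1,1,1,1,1,1,1,1,1).

Boundary ∂_3: C_3 → C_2 sends each 3-simplex σ to the alternating sum Σ_i (−1)^i (σ with its i-th vertex removed). For instance
  ∂[2,5,6,9] = [5,6,9] − [2,6,9] + [2,5,9] − [2,5,6],
  ∂[3,4,9,10] = [4,9,10] − [3,9,10] + [3,4,10] − [3,4,9].
This gives a 13×2 integer matrix of rank 2; reducing to Smith normal form yields diagonal entries (1,1).

Reading off H_k = ker ∂_k / im ∂_{k+1}:

  H_0: rank C_0 − rank ∂_1 = 10 − 9 = 1, and the invariant factors of ∂_1 are all 1, so H_0 ≅ Z.
  H_1: rank ker ∂_1 − rank ∂_2 = (21 − 9) − 11 = 1, and the invariant factors of ∂_2 are all 1, so H_1 ≅ Z.
  H_2: rank ker ∂_2 − rank ∂_3 = (13 − 11) − 2 = 0, and the invariant factors of ∂_3 are all 1, so H_2 ≅ 0.
  H_3: rank ker ∂_3 − rank ∂_4 = (2 − 2) − 0 = 0, and there is no ∂_4, so H_3 ≅ 0.

As a check, the Euler characteristic is 10 − 21 + 13 − 2 = 0, which agrees with 1 − 1 + 0 − 0 = 0.

H_0 ≅ Z,  H_1 ≅ Z,  H_2 = 0,  H_3 = 0.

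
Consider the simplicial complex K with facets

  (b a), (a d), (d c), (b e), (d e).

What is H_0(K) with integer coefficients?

We work with the vertex ordering a < b < c < d < e. The simplices of K, each written with vertices in increasing order, are:

  0-simplices (5): a, b, c, d, e
  1-simplices (5): ab, ad, be, cd, de

Hence C_0 ≅ Z^5, C_1 ≅ Z^5.

∂_1: C_1 → C_0 sends each edge [p,q] (with p < q) to q − p. For instance
  ∂ad = d − a.
The 5×5 boundary matrix has rank 4 and Smith normal form diag(1,1,1,1).

Computing H_k = (kernel of ∂_k) / (image of ∂_{k+1}):

  H_0: rank C_0 − rank ∂_1 = 5 − 4 = 1, and the invariant factors of ∂_1 are all 1, so H_0 = Z.

H_0 = Z.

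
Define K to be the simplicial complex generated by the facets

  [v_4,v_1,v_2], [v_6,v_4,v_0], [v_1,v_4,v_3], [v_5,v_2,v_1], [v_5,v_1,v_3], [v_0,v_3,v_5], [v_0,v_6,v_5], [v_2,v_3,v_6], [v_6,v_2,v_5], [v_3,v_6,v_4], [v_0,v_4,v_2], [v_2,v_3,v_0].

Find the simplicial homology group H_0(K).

Take the total order v_0 < v_1 < v_2 < v_3 < v_4 < v_5 < v_6 on the vertex set. Then K (dimension 2) consists of the simplices:

  0-simplices (7): [v_0], [v_1], [v_2], [v_3], [v_4], [v_5], [v_6]
  1-simplices (18): (18 of them)
  2-simplices (12): (12 of them)

Hence C_0 ≅ Z^7, C_1 ≅ Z^18, C_2 ≅ Z^12.

Boundary ∂_1: C_1 → C_0 sends each edge [p,q] (with p < q) to q − p. For instance
  ∂[v_0,v_6] = [v_6] − [v_0].
This gives a 7×18 integer matrix of rank 6; reducing to Smith normal form yields diagonal entries (1,1,1,1,1,1).

The boundary map ∂_2: C_2 → C_1 maps a triangle to the signed sum of its edges. For instance
  ∂[v_3,v_4,v_6] = [v_4,v_6] − [v_3,v_6] + [v_3,v_4],
  ∂[v_2,v_3,v_6] = [v_3,v_6] − [v_2,v_6] + [v_2,v_3].
As a 18×12 matrix over Z this has rank 12, with invariant factors (1,1,1,1,1,1,1,1,1,1,1,2).

Reading off H_k = ker ∂_k / im ∂_{k+1}:

  H_0: rank C_0 − rank ∂_1 = 7 − 6 = 1, and the invariant factors of ∂_1 are all 1, so H_0 = Z.

H_0 = Z.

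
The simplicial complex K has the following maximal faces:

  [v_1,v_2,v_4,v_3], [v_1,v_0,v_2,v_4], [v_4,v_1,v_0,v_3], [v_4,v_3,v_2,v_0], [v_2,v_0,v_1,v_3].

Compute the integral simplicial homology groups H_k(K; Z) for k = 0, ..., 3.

Fix the vertex order v_0 < v_1 < v_2 < v_3 < v_4 and write every simplex with vertices in increasing order. Then dim K = 3 and the simplices of K are:

  0-simplices (5): [v_0], [v_1], [v_2], [v_3], [v_4]
  1-simplices (10): [v_0,v_1], [v_0,v_2], [v_0,v_3], [v_0,v_4], [v_1,v_2], [v_1,v_3], [v_1,v_4], [v_2,v_3], [v_2,v_4], [v_3,v_4]
  2-simplices (10): [v_0,v_1,v_2], [v_0,v_1,v_3], [v_0,v_1,v_4], [v_0,v_2,v_3], [v_0,v_2,v_4], [v_0,v_3,v_4], [v_1,v_2,v_3], [v_1,v_2,v_4], [v_1,v_3,v_4], [v_2,v_3,v_4]
  3-simplices (5): [v_0,v_1,v_2,v_3], [v_0,v_1,v_2,v_4], [v_0,v_1,v_3,v_4], [v_0,v_2,v_3,v_4], [v_1,v_2,v_3,v_4]

Hence C_0 ≅ Z^5, C_1 ≅ Z^10, C_2 ≅ Z^10, C_3 ≅ Z^5.

∂_1: C_1 → C_0 sends each edge [p,q] (with p < q) to q − p. For instance
  ∂[v_0,v_1] = [v_1] − [v_0].
The resulting 5×10 matrix has rank 4, and its Smith normal form has invariant factors (1,1,1,1).

Boundary ∂_2: C_2 → C_1 acts by ∂[p,q,r] = [q,r] − [p,r] + [p,q]. For instance
  ∂[v_0,v_1,v_3] = [v_1,v_3] − [v_0,v_3] + [v_0,v_1],
  ∂[v_0,v_1,v_2] = [v_1,v_2] − [v_0,v_2] + [v_0,v_1].
The 10×10 boundary matrix has rank 6 and Smith normal form diag(1,1,1,1,1,1).

The boundary map ∂_3: C_3 → C_2 sends each 3-simplex σ to the alternating sum Σ_i (−1)^i (σ with its i-th vertex removed). For instance
  ∂[v_0,v_1,v_2,v_3] = [v_1,v_2,v_3] − [v_0,v_2,v_3] + [v_0,v_1,v_3] − [v_0,v_1,v_2],
  ∂[v_1,v_2,v_3,v_4] = [v_2,v_3,v_4] − [v_1,v_3,v_4] + [v_1,v_2,v_4] − [v_1,v_2,v_3].
This gives a 10×5 integer matrix of rank 4; reducing to Smith normal form yields diagonal entries (1,1,1,1).

Now H_k = ker ∂_k / im ∂_{k+1}, so:

  H_0: rank C_0 − rank ∂_1 = 5 − 4 = 1, and the invariant factors of ∂_1 are all 1, so H_0 ≅ Z.
  H_1: rank ker ∂_1 − rank ∂_2 = (10 − 4) − 6 = 0, and the invariant factors of ∂_2 are all 1, so H_1 ≅ 0.
  H_2: rank ker ∂_2 − rank ∂_3 = (10 − 6) − 4 = 0, and the invariant factors of ∂_3 are all 1, so H_2 ≅ 0.
  H_3: rank ker ∂_3 − rank ∂_4 = (5 − 4) − 0 = 1, and there is no ∂_4, so H_3 ≅ Z.

(K is a triangulation of the 3-sphere S^3.)

H_0 = Z,  H_1 = 0,  H_2 = 0,  H_3 = Z.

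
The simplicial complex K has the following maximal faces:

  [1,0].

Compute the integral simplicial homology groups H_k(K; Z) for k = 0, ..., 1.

Take the total order 0 < 1 on the vertex set. Then K (dimension 1) consists of the simplices:

  0-simplices (2): [0], [1]
  1-simplices (1): [0,1]

so the chain groups are C_0 ≅ Z^2, C_1 ≅ Z^1.

∂_1: C_1 → C_0 maps an edge to its endpoints' difference, ∂[p,q] = q − p. For instance
  ∂[0,1] = [1] − [0].
The resulting 2×1 matrix has rank 1, and its Smith normal form has invariant factors (1).

Computing H_k = (kernel of ∂_k) / (image of ∂_{k+1}):

  H_0: rank C_0 − rank ∂_1 = 2 − 1 = 1, and the invariant factors of ∂_1 are all 1, so H_0 ≅ Z.
  H_1: rank ker ∂_1 − rank ∂_2 = (1 − 1) − 0 = 0, and there is no ∂_2, so H_1 ≅ 0.

As a check, the Euler characteristic is 2 − 1 = 1, which agrees with 1 − 0 = 1.
(K is a triangulation of the 1-simplex.)

H_0 ≅ Z,  H_1 = 0.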